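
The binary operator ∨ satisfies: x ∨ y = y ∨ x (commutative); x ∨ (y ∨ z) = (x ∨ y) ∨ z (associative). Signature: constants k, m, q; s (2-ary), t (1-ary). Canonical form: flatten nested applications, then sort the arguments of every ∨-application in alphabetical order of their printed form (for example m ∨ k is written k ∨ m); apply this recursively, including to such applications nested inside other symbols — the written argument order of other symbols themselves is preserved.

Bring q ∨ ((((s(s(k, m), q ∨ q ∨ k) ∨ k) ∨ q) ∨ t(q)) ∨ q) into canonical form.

Merge nested applications:  q ∨ s(s(k, m), q ∨ q ∨ k) ∨ k ∨ q ∨ t(q) ∨ q
Inside:  s(s(k, m), q ∨ q ∨ k)  →  s(s(k, m), k ∨ q ∨ q)
Sort:  k ∨ q ∨ q ∨ q ∨ s(s(k, m), k ∨ q ∨ q) ∨ t(q)

Answer: k ∨ q ∨ q ∨ q ∨ s(s(k, m), k ∨ q ∨ q) ∨ t(q)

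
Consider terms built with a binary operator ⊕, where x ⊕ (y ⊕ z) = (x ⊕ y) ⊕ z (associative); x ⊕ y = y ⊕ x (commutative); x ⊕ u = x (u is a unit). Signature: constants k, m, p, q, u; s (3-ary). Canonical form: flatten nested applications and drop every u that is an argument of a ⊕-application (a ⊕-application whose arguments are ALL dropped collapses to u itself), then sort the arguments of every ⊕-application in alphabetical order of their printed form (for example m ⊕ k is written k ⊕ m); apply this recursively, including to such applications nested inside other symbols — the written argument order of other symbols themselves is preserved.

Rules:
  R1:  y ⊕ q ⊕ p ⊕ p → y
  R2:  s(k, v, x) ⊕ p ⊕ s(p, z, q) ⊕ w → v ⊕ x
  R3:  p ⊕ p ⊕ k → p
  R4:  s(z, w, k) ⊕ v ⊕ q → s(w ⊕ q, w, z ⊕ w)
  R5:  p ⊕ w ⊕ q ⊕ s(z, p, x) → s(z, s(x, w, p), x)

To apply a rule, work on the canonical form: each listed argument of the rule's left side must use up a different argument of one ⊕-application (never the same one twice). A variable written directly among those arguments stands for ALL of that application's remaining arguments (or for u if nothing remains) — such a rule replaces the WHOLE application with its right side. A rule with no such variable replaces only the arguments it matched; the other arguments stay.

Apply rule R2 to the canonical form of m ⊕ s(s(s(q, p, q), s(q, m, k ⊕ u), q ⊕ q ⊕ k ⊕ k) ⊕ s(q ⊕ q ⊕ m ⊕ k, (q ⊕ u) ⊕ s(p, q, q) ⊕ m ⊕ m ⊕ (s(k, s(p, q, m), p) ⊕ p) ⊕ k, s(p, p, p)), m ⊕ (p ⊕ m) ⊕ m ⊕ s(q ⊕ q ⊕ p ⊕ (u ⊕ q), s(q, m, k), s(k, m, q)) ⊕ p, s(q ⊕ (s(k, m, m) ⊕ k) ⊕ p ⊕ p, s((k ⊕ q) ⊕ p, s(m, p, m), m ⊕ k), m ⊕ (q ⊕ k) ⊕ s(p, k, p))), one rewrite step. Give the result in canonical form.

Canonical form:  m ⊕ s(s(k ⊕ m ⊕ q ⊕ q, k ⊕ m ⊕ m ⊕ p ⊕ q ⊕ s(k, s(p, q, m), p) ⊕ s(p, q, q), s(p, p, p)) ⊕ s(s(q, p, q), s(q, m, k), k ⊕ k ⊕ q ⊕ q), m ⊕ m ⊕ m ⊕ p ⊕ p ⊕ s(p ⊕ q ⊕ q ⊕ q, s(q, m, k), s(k, m, q)), s(k ⊕ p ⊕ p ⊕ q ⊕ s(k, m, m), s(k ⊕ p ⊕ q, s(m, p, m), k ⊕ m), k ⊕ m ⊕ q ⊕ s(p, k, p)))
Match R2:  consume p, s(k, s(p, q, m), p), s(p, q, q);  v := s(p, q, m), w := k ⊕ m ⊕ m ⊕ q, x := p, z := q
The extension variable absorbs all remaining arguments, so the whole application is rewritten.
New term:  m ⊕ s(s(k ⊕ m ⊕ q ⊕ q, p ⊕ s(p, q, m), s(p, p, p)) ⊕ s(s(q, p, q), s(q, m, k), k ⊕ k ⊕ q ⊕ q), m ⊕ m ⊕ m ⊕ p ⊕ p ⊕ s(p ⊕ q ⊕ q ⊕ q, s(q, m, k), s(k, m, q)), s(k ⊕ p ⊕ p ⊕ q ⊕ s(k, m, m), s(k ⊕ p ⊕ q, s(m, p, m), k ⊕ m), k ⊕ m ⊕ q ⊕ s(p, k, p)))

Answer: m ⊕ s(s(k ⊕ m ⊕ q ⊕ q, p ⊕ s(p, q, m), s(p, p, p)) ⊕ s(s(q, p, q), s(q, m, k), k ⊕ k ⊕ q ⊕ q), m ⊕ m ⊕ m ⊕ p ⊕ p ⊕ s(p ⊕ q ⊕ q ⊕ q, s(q, m, k), s(k, m, q)), s(k ⊕ p ⊕ p ⊕ q ⊕ s(k, m, m), s(k ⊕ p ⊕ q, s(m, p, m), k ⊕ m), k ⊕ m ⊕ q ⊕ s(p, k, p)))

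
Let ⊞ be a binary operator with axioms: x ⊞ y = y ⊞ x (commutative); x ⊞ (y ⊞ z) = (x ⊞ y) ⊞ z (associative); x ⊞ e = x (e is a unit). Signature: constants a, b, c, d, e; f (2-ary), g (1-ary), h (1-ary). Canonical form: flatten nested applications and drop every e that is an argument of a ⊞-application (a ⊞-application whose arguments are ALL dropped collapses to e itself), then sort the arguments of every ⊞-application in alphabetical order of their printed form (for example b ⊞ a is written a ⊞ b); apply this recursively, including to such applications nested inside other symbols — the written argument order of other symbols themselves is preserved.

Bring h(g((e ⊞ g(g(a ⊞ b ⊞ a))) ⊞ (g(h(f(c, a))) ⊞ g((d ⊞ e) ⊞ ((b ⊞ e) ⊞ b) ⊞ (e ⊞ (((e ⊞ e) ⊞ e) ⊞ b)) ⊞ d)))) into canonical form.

Focus inside:  (e ⊞ g(g(a ⊞ b ⊞ a))) ⊞ (g(h(f(c, a))) ⊞ g((d ⊞ e) ⊞ ((b ⊞ e) ⊞ b) ⊞ (e ⊞ (((e ⊞ e) ⊞ e) ⊞ b)) ⊞ d))
Un-nest:  e ⊞ g(g(a ⊞ b ⊞ a)) ⊞ g(h(f(c, a))) ⊞ g((d ⊞ e) ⊞ ((b ⊞ e) ⊞ b) ⊞ (e ⊞ (((e ⊞ e) ⊞ e) ⊞ b)) ⊞ d)
Canonicalize subterm:  g(g(a ⊞ b ⊞ a))  →  g(g(a ⊞ a ⊞ b))
Inside:  g((d ⊞ e) ⊞ ((b ⊞ e) ⊞ b) ⊞ (e ⊞ (((e ⊞ e) ⊞ e) ⊞ b)) ⊞ d)  →  g(b ⊞ b ⊞ b ⊞ d ⊞ d)
Units out:  drop e
Sort:  g(b ⊞ b ⊞ b ⊞ d ⊞ d) ⊞ g(g(a ⊞ a ⊞ b)) ⊞ g(h(f(c, a)))
Reassemble:  h(g(g(b ⊞ b ⊞ b ⊞ d ⊞ d) ⊞ g(g(a ⊞ a ⊞ b)) ⊞ g(h(f(c, a)))))

Answer: h(g(g(b ⊞ b ⊞ b ⊞ d ⊞ d) ⊞ g(g(a ⊞ a ⊞ b)) ⊞ g(h(f(c, a)))))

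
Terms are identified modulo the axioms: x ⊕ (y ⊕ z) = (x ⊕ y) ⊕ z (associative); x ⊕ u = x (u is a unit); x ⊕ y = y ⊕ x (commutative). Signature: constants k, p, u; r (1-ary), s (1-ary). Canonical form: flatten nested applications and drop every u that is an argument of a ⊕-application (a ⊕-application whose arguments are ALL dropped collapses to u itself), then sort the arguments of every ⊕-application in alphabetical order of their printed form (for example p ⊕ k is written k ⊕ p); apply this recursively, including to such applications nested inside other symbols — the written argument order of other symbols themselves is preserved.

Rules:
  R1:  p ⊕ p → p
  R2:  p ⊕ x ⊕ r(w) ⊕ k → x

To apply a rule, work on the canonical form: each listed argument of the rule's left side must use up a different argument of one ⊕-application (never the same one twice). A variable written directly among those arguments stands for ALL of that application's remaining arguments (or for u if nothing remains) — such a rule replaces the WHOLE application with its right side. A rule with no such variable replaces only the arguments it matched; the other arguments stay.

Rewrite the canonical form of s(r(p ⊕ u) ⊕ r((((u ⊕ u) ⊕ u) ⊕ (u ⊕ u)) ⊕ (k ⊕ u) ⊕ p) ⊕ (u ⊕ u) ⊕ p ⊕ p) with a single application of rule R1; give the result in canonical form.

Answer: s(p ⊕ r(k ⊕ p) ⊕ r(p))

Derivation:
Canonical form:  s(p ⊕ p ⊕ r(k ⊕ p) ⊕ r(p))
R1 matches:  uses p, p
Result:  s(p ⊕ r(k ⊕ p) ⊕ r(p))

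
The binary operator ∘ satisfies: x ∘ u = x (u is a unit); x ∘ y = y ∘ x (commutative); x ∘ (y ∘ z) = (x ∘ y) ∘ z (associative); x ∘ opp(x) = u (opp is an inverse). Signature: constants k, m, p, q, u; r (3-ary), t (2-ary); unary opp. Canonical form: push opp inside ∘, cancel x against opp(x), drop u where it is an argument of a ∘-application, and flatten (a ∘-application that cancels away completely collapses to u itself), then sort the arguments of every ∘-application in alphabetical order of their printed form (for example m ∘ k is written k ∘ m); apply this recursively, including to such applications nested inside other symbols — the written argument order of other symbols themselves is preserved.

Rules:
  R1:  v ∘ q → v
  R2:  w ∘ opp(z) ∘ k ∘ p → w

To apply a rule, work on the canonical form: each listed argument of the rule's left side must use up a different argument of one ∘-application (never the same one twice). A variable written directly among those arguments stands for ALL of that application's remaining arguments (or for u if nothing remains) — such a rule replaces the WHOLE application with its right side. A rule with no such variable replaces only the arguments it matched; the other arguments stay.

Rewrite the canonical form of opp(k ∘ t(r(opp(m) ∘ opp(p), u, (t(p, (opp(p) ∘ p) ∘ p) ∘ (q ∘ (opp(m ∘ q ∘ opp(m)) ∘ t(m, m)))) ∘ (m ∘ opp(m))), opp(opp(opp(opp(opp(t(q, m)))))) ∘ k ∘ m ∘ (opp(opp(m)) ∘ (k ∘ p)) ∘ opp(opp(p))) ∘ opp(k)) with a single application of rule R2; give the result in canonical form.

Canonical form:  opp(t(r(opp(m) ∘ opp(p), u, t(m, m) ∘ t(p, p)), k ∘ k ∘ m ∘ m ∘ opp(t(q, m)) ∘ p ∘ p))
Apply R2:  consuming k, opp(t(q, m)), p;  w := k ∘ m ∘ m ∘ p, z := t(q, m)
Every leftover argument binds to the variable; the entire application is replaced.
Result:  opp(t(r(opp(m) ∘ opp(p), u, t(m, m) ∘ t(p, p)), k ∘ m ∘ m ∘ p))

Answer: opp(t(r(opp(m) ∘ opp(p), u, t(m, m) ∘ t(p, p)), k ∘ m ∘ m ∘ p))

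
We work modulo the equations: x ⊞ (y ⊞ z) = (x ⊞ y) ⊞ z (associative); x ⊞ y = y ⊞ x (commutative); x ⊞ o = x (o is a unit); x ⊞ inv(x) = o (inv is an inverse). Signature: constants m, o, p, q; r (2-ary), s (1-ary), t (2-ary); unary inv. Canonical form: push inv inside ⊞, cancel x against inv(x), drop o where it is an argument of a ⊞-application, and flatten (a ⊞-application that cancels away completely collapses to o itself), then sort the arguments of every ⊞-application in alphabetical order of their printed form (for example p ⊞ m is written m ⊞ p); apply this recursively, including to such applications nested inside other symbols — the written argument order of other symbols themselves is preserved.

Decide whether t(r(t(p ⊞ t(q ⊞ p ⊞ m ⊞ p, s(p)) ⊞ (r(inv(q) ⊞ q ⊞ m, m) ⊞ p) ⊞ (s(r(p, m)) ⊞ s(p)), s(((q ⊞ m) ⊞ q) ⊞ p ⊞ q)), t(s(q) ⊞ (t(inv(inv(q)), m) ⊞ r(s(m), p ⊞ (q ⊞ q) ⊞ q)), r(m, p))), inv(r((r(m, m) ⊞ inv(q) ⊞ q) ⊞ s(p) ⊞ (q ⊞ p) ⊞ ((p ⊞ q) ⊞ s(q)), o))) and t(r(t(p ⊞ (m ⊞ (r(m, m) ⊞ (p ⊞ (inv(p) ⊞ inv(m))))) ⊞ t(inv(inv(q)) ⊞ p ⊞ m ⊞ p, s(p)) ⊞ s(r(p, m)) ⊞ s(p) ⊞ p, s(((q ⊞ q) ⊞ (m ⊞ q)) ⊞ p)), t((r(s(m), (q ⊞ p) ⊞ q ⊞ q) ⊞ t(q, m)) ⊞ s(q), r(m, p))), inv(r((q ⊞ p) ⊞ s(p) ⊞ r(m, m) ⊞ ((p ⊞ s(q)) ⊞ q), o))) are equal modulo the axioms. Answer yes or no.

Answer: yes — both canonical forms are t(r(t(p ⊞ p ⊞ r(m, m) ⊞ s(p) ⊞ s(r(p, m)) ⊞ t(m ⊞ p ⊞ p ⊞ q, s(p)), s(m ⊞ p ⊞ q ⊞ q ⊞ q)), t(r(s(m), p ⊞ q ⊞ q ⊞ q) ⊞ s(q) ⊞ t(q, m), r(m, p))), inv(r(p ⊞ p ⊞ q ⊞ q ⊞ r(m, m) ⊞ s(p) ⊞ s(q), o)))

Derivation:
Left:  t(r(t(p ⊞ t(q ⊞ p ⊞ m ⊞ p, s(p)) ⊞ (r(inv(q) ⊞ q ⊞ m, m) ⊞ p) ⊞ (s(r(p, m)) ⊞ s(p)), s(((q ⊞ m) ⊞ q) ⊞ p ⊞ q)), t(s(q) ⊞ (t(inv(inv(q)), m) ⊞ r(s(m), p ⊞ (q ⊞ q) ⊞ q)), r(m, p))), inv(r((r(m, m) ⊞ inv(q) ⊞ q) ⊞ s(p) ⊞ (q ⊞ p) ⊞ ((p ⊞ q) ⊞ s(q)), o)))
  Descend into:  p ⊞ t(q ⊞ p ⊞ m ⊞ p, s(p)) ⊞ (r(inv(q) ⊞ q ⊞ m, m) ⊞ p) ⊞ (s(r(p, m)) ⊞ s(p))
  Combine occurrences:  p ⊞ p ⊞ t(m ⊞ p ⊞ p ⊞ q, s(p)) ⊞ r(m, m) ⊞ s(r(p, m)) ⊞ s(p)
  Sort:  p ⊞ p ⊞ r(m, m) ⊞ s(p) ⊞ s(r(p, m)) ⊞ t(m ⊞ p ⊞ p ⊞ q, s(p))
  Reassemble:  t(r(t(p ⊞ p ⊞ r(m, m) ⊞ s(p) ⊞ s(r(p, m)) ⊞ t(m ⊞ p ⊞ p ⊞ q, s(p)), s(m ⊞ p ⊞ q ⊞ q ⊞ q)), t(r(s(m), p ⊞ q ⊞ q ⊞ q) ⊞ s(q) ⊞ t(q, m), r(m, p))), inv(r(p ⊞ p ⊞ q ⊞ q ⊞ r(m, m) ⊞ s(p) ⊞ s(q), o)))
Right:  t(r(t(p ⊞ (m ⊞ (r(m, m) ⊞ (p ⊞ (inv(p) ⊞ inv(m))))) ⊞ t(inv(inv(q)) ⊞ p ⊞ m ⊞ p, s(p)) ⊞ s(r(p, m)) ⊞ s(p) ⊞ p, s(((q ⊞ q) ⊞ (m ⊞ q)) ⊞ p)), t((r(s(m), (q ⊞ p) ⊞ q ⊞ q) ⊞ t(q, m)) ⊞ s(q), r(m, p))), inv(r((q ⊞ p) ⊞ s(p) ⊞ r(m, m) ⊞ ((p ⊞ s(q)) ⊞ q), o)))
  Work inside:  p ⊞ (m ⊞ (r(m, m) ⊞ (p ⊞ (inv(p) ⊞ inv(m))))) ⊞ t(inv(inv(q)) ⊞ p ⊞ m ⊞ p, s(p)) ⊞ s(r(p, m)) ⊞ s(p) ⊞ p
  Push inv inside:  distribute inv over ⊞ and collapse double inv
  Cancel inverse pairs:  m cancels
  Collect:  p ⊞ p ⊞ r(m, m) ⊞ t(m ⊞ p ⊞ p ⊞ q, s(p)) ⊞ s(r(p, m)) ⊞ s(p)
  Order the arguments:  p ⊞ p ⊞ r(m, m) ⊞ s(p) ⊞ s(r(p, m)) ⊞ t(m ⊞ p ⊞ p ⊞ q, s(p))
  Rebuild:  t(r(t(p ⊞ p ⊞ r(m, m) ⊞ s(p) ⊞ s(r(p, m)) ⊞ t(m ⊞ p ⊞ p ⊞ q, s(p)), s(m ⊞ p ⊞ q ⊞ q ⊞ q)), t(r(s(m), p ⊞ q ⊞ q ⊞ q) ⊞ s(q) ⊞ t(q, m), r(m, p))), inv(r(p ⊞ p ⊞ q ⊞ q ⊞ r(m, m) ⊞ s(p) ⊞ s(q), o)))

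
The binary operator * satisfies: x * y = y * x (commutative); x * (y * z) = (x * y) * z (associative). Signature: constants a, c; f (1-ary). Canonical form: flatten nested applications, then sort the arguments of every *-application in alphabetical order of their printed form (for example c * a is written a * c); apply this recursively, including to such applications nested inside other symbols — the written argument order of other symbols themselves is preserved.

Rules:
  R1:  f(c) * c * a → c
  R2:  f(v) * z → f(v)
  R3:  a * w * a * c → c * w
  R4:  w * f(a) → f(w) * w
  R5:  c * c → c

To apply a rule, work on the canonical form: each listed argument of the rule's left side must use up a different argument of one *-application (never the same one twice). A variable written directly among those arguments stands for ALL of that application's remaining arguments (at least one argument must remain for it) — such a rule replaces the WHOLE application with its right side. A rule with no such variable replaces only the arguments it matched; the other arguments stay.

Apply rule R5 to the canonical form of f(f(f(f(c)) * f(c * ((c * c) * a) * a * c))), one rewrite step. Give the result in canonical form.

Answer: f(f(f(a * a * c * c * c) * f(f(c))))

Derivation:
Canonical form:  f(f(f(a * a * c * c * c * c) * f(f(c))))
R5 matches:  uses c, c
Result:  f(f(f(a * a * c * c * c) * f(f(c))))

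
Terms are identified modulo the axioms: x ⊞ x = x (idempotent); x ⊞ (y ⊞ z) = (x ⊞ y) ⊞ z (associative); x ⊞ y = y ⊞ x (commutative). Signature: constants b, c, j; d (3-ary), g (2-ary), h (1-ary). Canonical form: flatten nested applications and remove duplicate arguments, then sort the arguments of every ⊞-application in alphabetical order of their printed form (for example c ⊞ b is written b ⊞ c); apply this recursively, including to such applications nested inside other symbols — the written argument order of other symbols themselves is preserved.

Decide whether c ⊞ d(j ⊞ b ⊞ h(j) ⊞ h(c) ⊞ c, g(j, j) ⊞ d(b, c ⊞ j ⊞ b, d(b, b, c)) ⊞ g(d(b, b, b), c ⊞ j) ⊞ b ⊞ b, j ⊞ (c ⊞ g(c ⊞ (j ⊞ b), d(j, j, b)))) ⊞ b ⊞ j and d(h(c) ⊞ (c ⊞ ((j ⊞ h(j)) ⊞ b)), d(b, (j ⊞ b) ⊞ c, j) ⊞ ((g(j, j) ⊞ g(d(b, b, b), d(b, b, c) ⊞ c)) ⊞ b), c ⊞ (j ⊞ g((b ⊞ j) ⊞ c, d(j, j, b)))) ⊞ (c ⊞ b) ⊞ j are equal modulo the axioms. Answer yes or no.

Left:  c ⊞ d(j ⊞ b ⊞ h(j) ⊞ h(c) ⊞ c, g(j, j) ⊞ d(b, c ⊞ j ⊞ b, d(b, b, c)) ⊞ g(d(b, b, b), c ⊞ j) ⊞ b ⊞ b, j ⊞ (c ⊞ g(c ⊞ (j ⊞ b), d(j, j, b)))) ⊞ b ⊞ j
  Canonicalize subterm:  d(j ⊞ b ⊞ h(j) ⊞ h(c) ⊞ c, g(j, j) ⊞ d(b, c ⊞ j ⊞ b, d(b, b, c)) ⊞ g(d(b, b, b), c ⊞ j) ⊞ b ⊞ b, j ⊞ (c ⊞ g(c ⊞ (j ⊞ b), d(j, j, b))))  →  d(b ⊞ c ⊞ h(c) ⊞ h(j) ⊞ j, b ⊞ d(b, b ⊞ c ⊞ j, d(b, b, c)) ⊞ g(d(b, b, b), c ⊞ j) ⊞ g(j, j), c ⊞ g(b ⊞ c ⊞ j, d(j, j, b)) ⊞ j)
  Sort:  b ⊞ c ⊞ d(b ⊞ c ⊞ h(c) ⊞ h(j) ⊞ j, b ⊞ d(b, b ⊞ c ⊞ j, d(b, b, c)) ⊞ g(d(b, b, b), c ⊞ j) ⊞ g(j, j), c ⊞ g(b ⊞ c ⊞ j, d(j, j, b)) ⊞ j) ⊞ j
Right:  d(h(c) ⊞ (c ⊞ ((j ⊞ h(j)) ⊞ b)), d(b, (j ⊞ b) ⊞ c, j) ⊞ ((g(j, j) ⊞ g(d(b, b, b), d(b, b, c) ⊞ c)) ⊞ b), c ⊞ (j ⊞ g((b ⊞ j) ⊞ c, d(j, j, b)))) ⊞ (c ⊞ b) ⊞ j
  Merge nested applications:  d(h(c) ⊞ (c ⊞ ((j ⊞ h(j)) ⊞ b)), d(b, (j ⊞ b) ⊞ c, j) ⊞ ((g(j, j) ⊞ g(d(b, b, b), d(b, b, c) ⊞ c)) ⊞ b), c ⊞ (j ⊞ g((b ⊞ j) ⊞ c, d(j, j, b)))) ⊞ c ⊞ b ⊞ j
  Canonicalize subterm:  d(h(c) ⊞ (c ⊞ ((j ⊞ h(j)) ⊞ b)), d(b, (j ⊞ b) ⊞ c, j) ⊞ ((g(j, j) ⊞ g(d(b, b, b), d(b, b, c) ⊞ c)) ⊞ b), c ⊞ (j ⊞ g((b ⊞ j) ⊞ c, d(j, j, b))))  →  d(b ⊞ c ⊞ h(c) ⊞ h(j) ⊞ j, b ⊞ d(b, b ⊞ c ⊞ j, j) ⊞ g(d(b, b, b), c ⊞ d(b, b, c)) ⊞ g(j, j), c ⊞ g(b ⊞ c ⊞ j, d(j, j, b)) ⊞ j)
  Sort:  b ⊞ c ⊞ d(b ⊞ c ⊞ h(c) ⊞ h(j) ⊞ j, b ⊞ d(b, b ⊞ c ⊞ j, j) ⊞ g(d(b, b, b), c ⊞ d(b, b, c)) ⊞ g(j, j), c ⊞ g(b ⊞ c ⊞ j, d(j, j, b)) ⊞ j) ⊞ j

Answer: no — b ⊞ c ⊞ d(b ⊞ c ⊞ h(c) ⊞ h(j) ⊞ j, b ⊞ d(b, b ⊞ c ⊞ j, d(b, b, c)) ⊞ g(d(b, b, b), c ⊞ j) ⊞ g(j, j), c ⊞ g(b ⊞ c ⊞ j, d(j, j, b)) ⊞ j) ⊞ j vs b ⊞ c ⊞ d(b ⊞ c ⊞ h(c) ⊞ h(j) ⊞ j, b ⊞ d(b, b ⊞ c ⊞ j, j) ⊞ g(d(b, b, b), c ⊞ d(b, b, c)) ⊞ g(j, j), c ⊞ g(b ⊞ c ⊞ j, d(j, j, b)) ⊞ j) ⊞ j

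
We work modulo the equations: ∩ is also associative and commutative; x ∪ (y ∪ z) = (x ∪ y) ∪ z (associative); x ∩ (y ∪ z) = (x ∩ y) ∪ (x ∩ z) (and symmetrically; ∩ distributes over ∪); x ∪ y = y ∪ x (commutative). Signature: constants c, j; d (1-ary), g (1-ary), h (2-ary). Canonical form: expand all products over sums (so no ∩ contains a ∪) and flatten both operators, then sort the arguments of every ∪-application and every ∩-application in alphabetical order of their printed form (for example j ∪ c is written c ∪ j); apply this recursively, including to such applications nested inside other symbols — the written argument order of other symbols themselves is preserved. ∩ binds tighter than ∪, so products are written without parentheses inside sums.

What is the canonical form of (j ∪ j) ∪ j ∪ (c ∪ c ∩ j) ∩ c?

Expand products over sums:  j ∪ j ∪ j ∪ c ∩ c ∪ c ∩ c ∩ j
Order the arguments:  c ∩ c ∪ c ∩ c ∩ j ∪ j ∪ j ∪ j

Answer: c ∩ c ∪ c ∩ c ∩ j ∪ j ∪ j ∪ j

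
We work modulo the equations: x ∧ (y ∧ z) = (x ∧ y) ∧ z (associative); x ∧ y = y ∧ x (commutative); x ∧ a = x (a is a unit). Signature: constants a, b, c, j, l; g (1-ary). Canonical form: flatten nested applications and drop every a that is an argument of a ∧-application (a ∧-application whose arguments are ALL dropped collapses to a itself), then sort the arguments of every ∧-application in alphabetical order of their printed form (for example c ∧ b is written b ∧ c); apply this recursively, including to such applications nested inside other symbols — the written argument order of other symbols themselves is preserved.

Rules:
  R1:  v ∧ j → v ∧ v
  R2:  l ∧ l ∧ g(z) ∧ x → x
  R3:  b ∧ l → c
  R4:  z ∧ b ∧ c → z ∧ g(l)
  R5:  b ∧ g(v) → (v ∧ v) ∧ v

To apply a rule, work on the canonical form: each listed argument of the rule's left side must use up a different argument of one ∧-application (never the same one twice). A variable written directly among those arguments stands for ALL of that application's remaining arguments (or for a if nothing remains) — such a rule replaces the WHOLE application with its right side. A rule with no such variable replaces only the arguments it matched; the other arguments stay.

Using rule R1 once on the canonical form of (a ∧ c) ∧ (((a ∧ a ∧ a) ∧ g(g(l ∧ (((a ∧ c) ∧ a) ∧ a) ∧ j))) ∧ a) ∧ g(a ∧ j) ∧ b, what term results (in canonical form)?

Answer: b ∧ c ∧ g(g(c ∧ c ∧ l ∧ l)) ∧ g(j)

Derivation:
Canonical form:  b ∧ c ∧ g(g(c ∧ j ∧ l)) ∧ g(j)
Apply R1:  consuming j;  v := c ∧ l
The variable takes the whole remainder — replace the entire application.
Result:  b ∧ c ∧ g(g(c ∧ c ∧ l ∧ l)) ∧ g(j)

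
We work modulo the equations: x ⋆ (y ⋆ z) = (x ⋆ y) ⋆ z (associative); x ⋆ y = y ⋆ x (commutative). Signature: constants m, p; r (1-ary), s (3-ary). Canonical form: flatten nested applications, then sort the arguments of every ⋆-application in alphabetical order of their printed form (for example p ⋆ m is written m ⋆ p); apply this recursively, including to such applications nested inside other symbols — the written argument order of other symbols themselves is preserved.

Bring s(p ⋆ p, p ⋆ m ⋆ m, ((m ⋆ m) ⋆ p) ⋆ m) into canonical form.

Answer: s(p ⋆ p, m ⋆ m ⋆ p, m ⋆ m ⋆ m ⋆ p)

Derivation:
Descend into:  ((m ⋆ m) ⋆ p) ⋆ m
Merge nested applications:  m ⋆ m ⋆ p ⋆ m
Sort arguments:  m ⋆ m ⋆ m ⋆ p
Put back:  s(p ⋆ p, m ⋆ m ⋆ p, m ⋆ m ⋆ m ⋆ p)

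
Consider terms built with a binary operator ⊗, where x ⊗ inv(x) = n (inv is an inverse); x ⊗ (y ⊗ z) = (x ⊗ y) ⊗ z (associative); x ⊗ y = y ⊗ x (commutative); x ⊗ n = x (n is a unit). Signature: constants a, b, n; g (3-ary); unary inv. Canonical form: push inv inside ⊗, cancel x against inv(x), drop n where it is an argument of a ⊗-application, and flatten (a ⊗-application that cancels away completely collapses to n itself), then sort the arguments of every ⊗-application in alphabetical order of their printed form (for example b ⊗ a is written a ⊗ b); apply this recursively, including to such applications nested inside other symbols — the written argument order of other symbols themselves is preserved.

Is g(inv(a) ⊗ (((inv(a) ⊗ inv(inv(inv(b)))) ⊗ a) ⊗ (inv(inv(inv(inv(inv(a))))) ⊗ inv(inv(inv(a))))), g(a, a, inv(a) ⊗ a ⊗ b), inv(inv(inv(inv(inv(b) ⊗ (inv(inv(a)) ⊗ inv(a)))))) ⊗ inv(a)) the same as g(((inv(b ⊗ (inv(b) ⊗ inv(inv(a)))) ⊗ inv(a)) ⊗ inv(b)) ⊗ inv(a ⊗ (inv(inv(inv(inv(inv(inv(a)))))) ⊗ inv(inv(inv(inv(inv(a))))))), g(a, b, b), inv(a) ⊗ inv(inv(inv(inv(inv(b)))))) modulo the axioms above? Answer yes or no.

Answer: no — g(inv(a) ⊗ inv(a) ⊗ inv(a) ⊗ inv(b), g(a, a, b), inv(a) ⊗ inv(b)) vs g(inv(a) ⊗ inv(a) ⊗ inv(a) ⊗ inv(b), g(a, b, b), inv(a) ⊗ inv(b))

Derivation:
Left:  g(inv(a) ⊗ (((inv(a) ⊗ inv(inv(inv(b)))) ⊗ a) ⊗ (inv(inv(inv(inv(inv(a))))) ⊗ inv(inv(inv(a))))), g(a, a, inv(a) ⊗ a ⊗ b), inv(inv(inv(inv(inv(b) ⊗ (inv(inv(a)) ⊗ inv(a)))))) ⊗ inv(a))
  Work inside:  inv(a) ⊗ (((inv(a) ⊗ inv(inv(inv(b)))) ⊗ a) ⊗ (inv(inv(inv(inv(inv(a))))) ⊗ inv(inv(inv(a)))))
  Push inv inside:  distribute inv over ⊗ and collapse double inv
  Combine occurrences:  inv(a) ⊗ inv(a) ⊗ inv(a) ⊗ inv(b)
  Rebuild:  g(inv(a) ⊗ inv(a) ⊗ inv(a) ⊗ inv(b), g(a, a, b), inv(a) ⊗ inv(b))
Right:  g(((inv(b ⊗ (inv(b) ⊗ inv(inv(a)))) ⊗ inv(a)) ⊗ inv(b)) ⊗ inv(a ⊗ (inv(inv(inv(inv(inv(inv(a)))))) ⊗ inv(inv(inv(inv(inv(a))))))), g(a, b, b), inv(a) ⊗ inv(inv(inv(inv(inv(b))))))
  Work inside:  ((inv(b ⊗ (inv(b) ⊗ inv(inv(a)))) ⊗ inv(a)) ⊗ inv(b)) ⊗ inv(a ⊗ (inv(inv(inv(inv(inv(inv(a)))))) ⊗ inv(inv(inv(inv(inv(a)))))))
  Push inv inside:  distribute inv over ⊗ and collapse double inv
  Collect terms:  inv(b) ⊗ inv(a) ⊗ inv(a) ⊗ inv(a)
  Order the arguments:  inv(a) ⊗ inv(a) ⊗ inv(a) ⊗ inv(b)
  Reassemble:  g(inv(a) ⊗ inv(a) ⊗ inv(a) ⊗ inv(b), g(a, b, b), inv(a) ⊗ inv(b))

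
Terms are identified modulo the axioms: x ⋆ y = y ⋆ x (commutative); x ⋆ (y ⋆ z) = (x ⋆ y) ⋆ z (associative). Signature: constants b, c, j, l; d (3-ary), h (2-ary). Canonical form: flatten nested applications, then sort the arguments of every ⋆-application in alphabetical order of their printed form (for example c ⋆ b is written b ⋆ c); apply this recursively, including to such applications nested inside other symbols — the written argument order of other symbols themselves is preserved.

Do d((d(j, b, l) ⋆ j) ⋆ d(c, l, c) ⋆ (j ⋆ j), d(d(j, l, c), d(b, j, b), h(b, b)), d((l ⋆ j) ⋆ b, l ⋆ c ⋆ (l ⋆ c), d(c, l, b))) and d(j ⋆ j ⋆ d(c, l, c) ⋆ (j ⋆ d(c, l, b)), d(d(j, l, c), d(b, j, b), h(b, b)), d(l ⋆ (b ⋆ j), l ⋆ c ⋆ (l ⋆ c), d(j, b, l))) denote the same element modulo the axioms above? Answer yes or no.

Left:  d((d(j, b, l) ⋆ j) ⋆ d(c, l, c) ⋆ (j ⋆ j), d(d(j, l, c), d(b, j, b), h(b, b)), d((l ⋆ j) ⋆ b, l ⋆ c ⋆ (l ⋆ c), d(c, l, b)))
  Descend into:  (d(j, b, l) ⋆ j) ⋆ d(c, l, c) ⋆ (j ⋆ j)
  Flatten:  d(j, b, l) ⋆ j ⋆ d(c, l, c) ⋆ j ⋆ j
  Order the arguments:  d(c, l, c) ⋆ d(j, b, l) ⋆ j ⋆ j ⋆ j
  Reassemble:  d(d(c, l, c) ⋆ d(j, b, l) ⋆ j ⋆ j ⋆ j, d(d(j, l, c), d(b, j, b), h(b, b)), d(b ⋆ j ⋆ l, c ⋆ c ⋆ l ⋆ l, d(c, l, b)))
Right:  d(j ⋆ j ⋆ d(c, l, c) ⋆ (j ⋆ d(c, l, b)), d(d(j, l, c), d(b, j, b), h(b, b)), d(l ⋆ (b ⋆ j), l ⋆ c ⋆ (l ⋆ c), d(j, b, l)))
  Focus inside:  j ⋆ j ⋆ d(c, l, c) ⋆ (j ⋆ d(c, l, b))
  Merge nested applications:  j ⋆ j ⋆ d(c, l, c) ⋆ j ⋆ d(c, l, b)
  Order the arguments:  d(c, l, b) ⋆ d(c, l, c) ⋆ j ⋆ j ⋆ j
  Put back:  d(d(c, l, b) ⋆ d(c, l, c) ⋆ j ⋆ j ⋆ j, d(d(j, l, c), d(b, j, b), h(b, b)), d(b ⋆ j ⋆ l, c ⋆ c ⋆ l ⋆ l, d(j, b, l)))

Answer: no — d(d(c, l, c) ⋆ d(j, b, l) ⋆ j ⋆ j ⋆ j, d(d(j, l, c), d(b, j, b), h(b, b)), d(b ⋆ j ⋆ l, c ⋆ c ⋆ l ⋆ l, d(c, l, b))) vs d(d(c, l, b) ⋆ d(c, l, c) ⋆ j ⋆ j ⋆ j, d(d(j, l, c), d(b, j, b), h(b, b)), d(b ⋆ j ⋆ l, c ⋆ c ⋆ l ⋆ l, d(j, b, l)))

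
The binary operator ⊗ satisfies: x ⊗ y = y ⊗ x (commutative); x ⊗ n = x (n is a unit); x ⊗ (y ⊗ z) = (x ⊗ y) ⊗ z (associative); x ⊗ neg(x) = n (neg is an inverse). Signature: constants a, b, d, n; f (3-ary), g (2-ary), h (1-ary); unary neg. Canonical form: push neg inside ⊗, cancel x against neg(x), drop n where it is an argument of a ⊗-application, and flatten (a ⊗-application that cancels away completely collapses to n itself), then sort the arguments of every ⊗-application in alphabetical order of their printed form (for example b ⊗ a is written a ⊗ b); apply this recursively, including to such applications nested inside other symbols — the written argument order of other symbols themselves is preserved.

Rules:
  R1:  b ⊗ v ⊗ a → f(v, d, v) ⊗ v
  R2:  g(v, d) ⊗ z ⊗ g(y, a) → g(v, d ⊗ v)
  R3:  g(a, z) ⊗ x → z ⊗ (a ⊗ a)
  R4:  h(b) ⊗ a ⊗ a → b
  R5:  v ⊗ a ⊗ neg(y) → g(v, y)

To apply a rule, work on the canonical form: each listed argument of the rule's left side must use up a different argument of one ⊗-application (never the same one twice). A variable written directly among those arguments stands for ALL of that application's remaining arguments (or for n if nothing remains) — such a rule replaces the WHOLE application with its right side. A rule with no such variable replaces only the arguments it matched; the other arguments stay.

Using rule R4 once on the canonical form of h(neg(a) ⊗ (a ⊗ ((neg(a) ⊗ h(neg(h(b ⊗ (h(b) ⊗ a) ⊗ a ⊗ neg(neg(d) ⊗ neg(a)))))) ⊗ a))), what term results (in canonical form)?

Canonical form:  h(h(neg(h(a ⊗ a ⊗ a ⊗ b ⊗ d ⊗ h(b)))))
Match R4:  consume a, a, h(b)
Result:  h(h(neg(h(a ⊗ b ⊗ b ⊗ d))))

Answer: h(h(neg(h(a ⊗ b ⊗ b ⊗ d))))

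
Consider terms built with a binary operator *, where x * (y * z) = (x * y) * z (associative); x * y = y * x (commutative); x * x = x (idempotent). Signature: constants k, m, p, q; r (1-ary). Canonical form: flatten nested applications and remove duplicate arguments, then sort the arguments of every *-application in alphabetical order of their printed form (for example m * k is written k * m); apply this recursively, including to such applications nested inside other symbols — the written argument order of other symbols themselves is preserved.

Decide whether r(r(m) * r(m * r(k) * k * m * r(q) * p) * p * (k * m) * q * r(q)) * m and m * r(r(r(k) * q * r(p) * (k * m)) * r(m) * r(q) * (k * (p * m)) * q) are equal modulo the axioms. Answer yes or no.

Left:  r(r(m) * r(m * r(k) * k * m * r(q) * p) * p * (k * m) * q * r(q)) * m
  Canonicalize subterm:  r(r(m) * r(m * r(k) * k * m * r(q) * p) * p * (k * m) * q * r(q))  →  r(k * m * p * q * r(k * m * p * r(k) * r(q)) * r(m) * r(q))
  Sort arguments:  m * r(k * m * p * q * r(k * m * p * r(k) * r(q)) * r(m) * r(q))
Right:  m * r(r(r(k) * q * r(p) * (k * m)) * r(m) * r(q) * (k * (p * m)) * q)
  Inside:  r(r(r(k) * q * r(p) * (k * m)) * r(m) * r(q) * (k * (p * m)) * q)  →  r(k * m * p * q * r(k * m * q * r(k) * r(p)) * r(m) * r(q))
  Sort:  m * r(k * m * p * q * r(k * m * q * r(k) * r(p)) * r(m) * r(q))

Answer: no — m * r(k * m * p * q * r(k * m * p * r(k) * r(q)) * r(m) * r(q)) vs m * r(k * m * p * q * r(k * m * q * r(k) * r(p)) * r(m) * r(q))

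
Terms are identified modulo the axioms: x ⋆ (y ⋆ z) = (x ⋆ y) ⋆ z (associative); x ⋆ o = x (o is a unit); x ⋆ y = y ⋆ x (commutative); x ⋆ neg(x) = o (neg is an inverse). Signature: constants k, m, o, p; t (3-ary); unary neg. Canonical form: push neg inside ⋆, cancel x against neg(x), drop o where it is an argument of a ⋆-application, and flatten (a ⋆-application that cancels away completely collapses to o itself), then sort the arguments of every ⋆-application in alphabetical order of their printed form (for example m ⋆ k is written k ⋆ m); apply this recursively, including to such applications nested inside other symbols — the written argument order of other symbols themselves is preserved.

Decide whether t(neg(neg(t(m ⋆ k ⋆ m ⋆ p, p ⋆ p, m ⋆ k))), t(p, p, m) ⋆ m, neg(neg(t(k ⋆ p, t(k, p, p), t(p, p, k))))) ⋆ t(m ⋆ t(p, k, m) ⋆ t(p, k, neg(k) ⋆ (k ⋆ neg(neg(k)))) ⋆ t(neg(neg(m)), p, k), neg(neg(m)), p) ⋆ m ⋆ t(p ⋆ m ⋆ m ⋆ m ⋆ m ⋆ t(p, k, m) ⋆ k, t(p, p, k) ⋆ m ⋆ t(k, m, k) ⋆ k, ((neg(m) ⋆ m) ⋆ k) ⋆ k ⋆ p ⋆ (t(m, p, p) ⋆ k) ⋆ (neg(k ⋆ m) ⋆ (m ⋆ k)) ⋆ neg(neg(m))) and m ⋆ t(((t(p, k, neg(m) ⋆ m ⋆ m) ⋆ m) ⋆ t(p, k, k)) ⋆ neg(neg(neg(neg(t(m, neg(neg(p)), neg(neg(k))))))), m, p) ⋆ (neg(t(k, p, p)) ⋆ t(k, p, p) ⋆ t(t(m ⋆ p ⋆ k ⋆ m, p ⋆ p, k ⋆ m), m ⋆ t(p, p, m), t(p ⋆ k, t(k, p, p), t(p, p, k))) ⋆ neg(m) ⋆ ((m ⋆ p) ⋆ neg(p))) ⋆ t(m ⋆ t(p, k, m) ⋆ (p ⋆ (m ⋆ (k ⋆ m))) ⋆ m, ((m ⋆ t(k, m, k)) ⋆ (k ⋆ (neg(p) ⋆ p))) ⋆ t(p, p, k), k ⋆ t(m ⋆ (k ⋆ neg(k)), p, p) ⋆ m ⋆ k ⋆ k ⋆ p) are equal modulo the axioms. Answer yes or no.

Left:  t(neg(neg(t(m ⋆ k ⋆ m ⋆ p, p ⋆ p, m ⋆ k))), t(p, p, m) ⋆ m, neg(neg(t(k ⋆ p, t(k, p, p), t(p, p, k))))) ⋆ t(m ⋆ t(p, k, m) ⋆ t(p, k, neg(k) ⋆ (k ⋆ neg(neg(k)))) ⋆ t(neg(neg(m)), p, k), neg(neg(m)), p) ⋆ m ⋆ t(p ⋆ m ⋆ m ⋆ m ⋆ m ⋆ t(p, k, m) ⋆ k, t(p, p, k) ⋆ m ⋆ t(k, m, k) ⋆ k, ((neg(m) ⋆ m) ⋆ k) ⋆ k ⋆ p ⋆ (t(m, p, p) ⋆ k) ⋆ (neg(k ⋆ m) ⋆ (m ⋆ k)) ⋆ neg(neg(m)))
  Push neg inside:  distribute neg over ⋆ and collapse double neg
  Combine occurrences:  t(t(k ⋆ m ⋆ m ⋆ p, p ⋆ p, k ⋆ m), m ⋆ t(p, p, m), t(k ⋆ p, t(k, p, p), t(p, p, k))) ⋆ t(m ⋆ t(m, p, k) ⋆ t(p, k, k) ⋆ t(p, k, m), m, p) ⋆ m ⋆ t(k ⋆ m ⋆ m ⋆ m ⋆ m ⋆ p ⋆ t(p, k, m), k ⋆ m ⋆ t(k, m, k) ⋆ t(p, p, k), k ⋆ k ⋆ k ⋆ m ⋆ p ⋆ t(m, p, p))
  Sort arguments:  m ⋆ t(k ⋆ m ⋆ m ⋆ m ⋆ m ⋆ p ⋆ t(p, k, m), k ⋆ m ⋆ t(k, m, k) ⋆ t(p, p, k), k ⋆ k ⋆ k ⋆ m ⋆ p ⋆ t(m, p, p)) ⋆ t(m ⋆ t(m, p, k) ⋆ t(p, k, k) ⋆ t(p, k, m), m, p) ⋆ t(t(k ⋆ m ⋆ m ⋆ p, p ⋆ p, k ⋆ m), m ⋆ t(p, p, m), t(k ⋆ p, t(k, p, p), t(p, p, k)))
Right:  m ⋆ t(((t(p, k, neg(m) ⋆ m ⋆ m) ⋆ m) ⋆ t(p, k, k)) ⋆ neg(neg(neg(neg(t(m, neg(neg(p)), neg(neg(k))))))), m, p) ⋆ (neg(t(k, p, p)) ⋆ t(k, p, p) ⋆ t(t(m ⋆ p ⋆ k ⋆ m, p ⋆ p, k ⋆ m), m ⋆ t(p, p, m), t(p ⋆ k, t(k, p, p), t(p, p, k))) ⋆ neg(m) ⋆ ((m ⋆ p) ⋆ neg(p))) ⋆ t(m ⋆ t(p, k, m) ⋆ (p ⋆ (m ⋆ (k ⋆ m))) ⋆ m, ((m ⋆ t(k, m, k)) ⋆ (k ⋆ (neg(p) ⋆ p))) ⋆ t(p, p, k), k ⋆ t(m ⋆ (k ⋆ neg(k)), p, p) ⋆ m ⋆ k ⋆ k ⋆ p)
  Push neg inside:  distribute neg over ⋆ and collapse double neg
  Cancel:  t(k, p, p) cancels; p cancels
  Combine occurrences:  m ⋆ t(m ⋆ t(m, p, k) ⋆ t(p, k, k) ⋆ t(p, k, m), m, p) ⋆ t(t(k ⋆ m ⋆ m ⋆ p, p ⋆ p, k ⋆ m), m ⋆ t(p, p, m), t(k ⋆ p, t(k, p, p), t(p, p, k))) ⋆ t(k ⋆ m ⋆ m ⋆ m ⋆ m ⋆ p ⋆ t(p, k, m), k ⋆ m ⋆ t(k, m, k) ⋆ t(p, p, k), k ⋆ k ⋆ k ⋆ m ⋆ p ⋆ t(m, p, p))
  Sort arguments:  m ⋆ t(k ⋆ m ⋆ m ⋆ m ⋆ m ⋆ p ⋆ t(p, k, m), k ⋆ m ⋆ t(k, m, k) ⋆ t(p, p, k), k ⋆ k ⋆ k ⋆ m ⋆ p ⋆ t(m, p, p)) ⋆ t(m ⋆ t(m, p, k) ⋆ t(p, k, k) ⋆ t(p, k, m), m, p) ⋆ t(t(k ⋆ m ⋆ m ⋆ p, p ⋆ p, k ⋆ m), m ⋆ t(p, p, m), t(k ⋆ p, t(k, p, p), t(p, p, k)))

Answer: yes — both canonical forms are m ⋆ t(k ⋆ m ⋆ m ⋆ m ⋆ m ⋆ p ⋆ t(p, k, m), k ⋆ m ⋆ t(k, m, k) ⋆ t(p, p, k), k ⋆ k ⋆ k ⋆ m ⋆ p ⋆ t(m, p, p)) ⋆ t(m ⋆ t(m, p, k) ⋆ t(p, k, k) ⋆ t(p, k, m), m, p) ⋆ t(t(k ⋆ m ⋆ m ⋆ p, p ⋆ p, k ⋆ m), m ⋆ t(p, p, m), t(k ⋆ p, t(k, p, p), t(p, p, k)))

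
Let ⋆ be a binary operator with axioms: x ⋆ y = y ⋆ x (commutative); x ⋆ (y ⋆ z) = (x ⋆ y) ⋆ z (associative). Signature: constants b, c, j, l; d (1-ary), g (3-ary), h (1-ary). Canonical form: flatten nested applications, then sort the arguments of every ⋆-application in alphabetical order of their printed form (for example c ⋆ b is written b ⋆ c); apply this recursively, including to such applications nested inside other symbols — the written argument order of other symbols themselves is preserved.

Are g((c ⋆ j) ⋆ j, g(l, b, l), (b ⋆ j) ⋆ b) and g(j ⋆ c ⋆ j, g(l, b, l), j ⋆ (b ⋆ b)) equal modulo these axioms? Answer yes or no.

Left:  g((c ⋆ j) ⋆ j, g(l, b, l), (b ⋆ j) ⋆ b)
  Focus inside:  (b ⋆ j) ⋆ b
  Un-nest:  b ⋆ j ⋆ b
  Sort arguments:  b ⋆ b ⋆ j
  Reassemble:  g(c ⋆ j ⋆ j, g(l, b, l), b ⋆ b ⋆ j)
Right:  g(j ⋆ c ⋆ j, g(l, b, l), j ⋆ (b ⋆ b))
  Descend into:  j ⋆ (b ⋆ b)
  Merge nested applications:  j ⋆ b ⋆ b
  Sort arguments:  b ⋆ b ⋆ j
  Rebuild:  g(c ⋆ j ⋆ j, g(l, b, l), b ⋆ b ⋆ j)

Answer: yes — both canonical forms are g(c ⋆ j ⋆ j, g(l, b, l), b ⋆ b ⋆ j)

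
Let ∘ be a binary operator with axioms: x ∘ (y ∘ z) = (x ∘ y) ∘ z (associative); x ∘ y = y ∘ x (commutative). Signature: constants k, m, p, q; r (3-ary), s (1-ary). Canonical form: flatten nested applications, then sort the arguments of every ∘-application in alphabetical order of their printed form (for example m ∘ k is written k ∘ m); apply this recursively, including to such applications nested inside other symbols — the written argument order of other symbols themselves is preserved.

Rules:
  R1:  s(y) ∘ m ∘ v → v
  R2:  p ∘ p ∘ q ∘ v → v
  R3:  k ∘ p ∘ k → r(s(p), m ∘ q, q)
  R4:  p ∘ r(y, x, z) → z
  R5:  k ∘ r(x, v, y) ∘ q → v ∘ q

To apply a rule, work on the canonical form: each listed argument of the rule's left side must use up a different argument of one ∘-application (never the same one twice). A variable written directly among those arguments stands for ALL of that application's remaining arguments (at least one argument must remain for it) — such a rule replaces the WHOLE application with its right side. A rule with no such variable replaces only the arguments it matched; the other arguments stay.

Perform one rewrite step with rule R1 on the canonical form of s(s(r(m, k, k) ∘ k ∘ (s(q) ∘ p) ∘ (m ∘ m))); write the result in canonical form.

Answer: s(s(k ∘ m ∘ p ∘ r(m, k, k)))

Derivation:
Canonical form:  s(s(k ∘ m ∘ m ∘ p ∘ r(m, k, k) ∘ s(q)))
R1 matches:  uses m, s(q);  v := k ∘ m ∘ p ∘ r(m, k, k), y := q
The extension variable absorbs all remaining arguments, so the whole application is rewritten.
New term:  s(s(k ∘ m ∘ p ∘ r(m, k, k)))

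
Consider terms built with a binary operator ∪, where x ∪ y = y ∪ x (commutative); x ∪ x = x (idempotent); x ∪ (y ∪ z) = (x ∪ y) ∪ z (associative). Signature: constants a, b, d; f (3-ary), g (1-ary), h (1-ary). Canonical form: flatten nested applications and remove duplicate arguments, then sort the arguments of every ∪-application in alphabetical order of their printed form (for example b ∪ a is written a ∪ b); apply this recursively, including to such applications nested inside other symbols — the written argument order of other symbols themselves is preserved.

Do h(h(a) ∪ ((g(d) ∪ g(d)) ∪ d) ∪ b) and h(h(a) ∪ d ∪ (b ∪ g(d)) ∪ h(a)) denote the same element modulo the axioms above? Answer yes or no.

Answer: yes — both canonical forms are h(b ∪ d ∪ g(d) ∪ h(a))

Derivation:
Left:  h(h(a) ∪ ((g(d) ∪ g(d)) ∪ d) ∪ b)
  Focus inside:  h(a) ∪ ((g(d) ∪ g(d)) ∪ d) ∪ b
  Merge nested applications:  h(a) ∪ g(d) ∪ g(d) ∪ d ∪ b
  Drop duplicates:  drop duplicate g(d)
  Sort arguments:  b ∪ d ∪ g(d) ∪ h(a)
  Reassemble:  h(b ∪ d ∪ g(d) ∪ h(a))
Right:  h(h(a) ∪ d ∪ (b ∪ g(d)) ∪ h(a))
  Focus inside:  h(a) ∪ d ∪ (b ∪ g(d)) ∪ h(a)
  Un-nest:  h(a) ∪ d ∪ b ∪ g(d) ∪ h(a)
  Deduplicate:  drop duplicate h(a)
  Order the arguments:  b ∪ d ∪ g(d) ∪ h(a)
  Rebuild:  h(b ∪ d ∪ g(d) ∪ h(a))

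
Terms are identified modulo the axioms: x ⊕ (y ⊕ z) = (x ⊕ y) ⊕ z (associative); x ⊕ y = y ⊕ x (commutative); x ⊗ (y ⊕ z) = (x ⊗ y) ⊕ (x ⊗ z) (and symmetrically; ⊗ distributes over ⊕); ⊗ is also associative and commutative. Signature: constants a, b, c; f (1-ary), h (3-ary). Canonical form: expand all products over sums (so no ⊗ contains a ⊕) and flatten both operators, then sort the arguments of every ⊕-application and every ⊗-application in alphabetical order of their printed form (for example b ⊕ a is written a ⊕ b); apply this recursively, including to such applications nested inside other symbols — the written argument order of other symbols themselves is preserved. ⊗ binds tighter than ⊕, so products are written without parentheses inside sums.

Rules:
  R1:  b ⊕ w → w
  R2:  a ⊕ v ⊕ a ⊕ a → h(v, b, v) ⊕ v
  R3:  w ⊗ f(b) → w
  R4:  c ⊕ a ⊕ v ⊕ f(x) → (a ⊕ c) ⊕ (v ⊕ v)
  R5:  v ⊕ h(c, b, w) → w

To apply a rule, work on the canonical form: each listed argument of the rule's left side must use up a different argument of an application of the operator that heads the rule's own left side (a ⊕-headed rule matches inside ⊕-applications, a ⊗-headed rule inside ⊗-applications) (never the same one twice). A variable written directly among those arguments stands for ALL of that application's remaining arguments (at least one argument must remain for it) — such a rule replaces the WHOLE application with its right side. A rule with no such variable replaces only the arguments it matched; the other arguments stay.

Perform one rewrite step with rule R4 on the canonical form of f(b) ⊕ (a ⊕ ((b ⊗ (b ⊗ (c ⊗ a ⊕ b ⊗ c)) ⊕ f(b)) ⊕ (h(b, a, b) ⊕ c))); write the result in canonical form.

Answer: a ⊕ a ⊗ b ⊗ b ⊗ c ⊕ a ⊗ b ⊗ b ⊗ c ⊕ b ⊗ b ⊗ b ⊗ c ⊕ b ⊗ b ⊗ b ⊗ c ⊕ c ⊕ f(b) ⊕ f(b) ⊕ h(b, a, b) ⊕ h(b, a, b)

Derivation:
Canonical form:  a ⊕ a ⊗ b ⊗ b ⊗ c ⊕ b ⊗ b ⊗ b ⊗ c ⊕ c ⊕ f(b) ⊕ f(b) ⊕ h(b, a, b)
Match R4:  consume a, c, f(b);  v := a ⊗ b ⊗ b ⊗ c ⊕ b ⊗ b ⊗ b ⊗ c ⊕ f(b) ⊕ h(b, a, b), x := b
Every leftover argument binds to the variable; the entire application is replaced.
Result:  a ⊕ a ⊗ b ⊗ b ⊗ c ⊕ a ⊗ b ⊗ b ⊗ c ⊕ b ⊗ b ⊗ b ⊗ c ⊕ b ⊗ b ⊗ b ⊗ c ⊕ c ⊕ f(b) ⊕ f(b) ⊕ h(b, a, b) ⊕ h(b, a, b)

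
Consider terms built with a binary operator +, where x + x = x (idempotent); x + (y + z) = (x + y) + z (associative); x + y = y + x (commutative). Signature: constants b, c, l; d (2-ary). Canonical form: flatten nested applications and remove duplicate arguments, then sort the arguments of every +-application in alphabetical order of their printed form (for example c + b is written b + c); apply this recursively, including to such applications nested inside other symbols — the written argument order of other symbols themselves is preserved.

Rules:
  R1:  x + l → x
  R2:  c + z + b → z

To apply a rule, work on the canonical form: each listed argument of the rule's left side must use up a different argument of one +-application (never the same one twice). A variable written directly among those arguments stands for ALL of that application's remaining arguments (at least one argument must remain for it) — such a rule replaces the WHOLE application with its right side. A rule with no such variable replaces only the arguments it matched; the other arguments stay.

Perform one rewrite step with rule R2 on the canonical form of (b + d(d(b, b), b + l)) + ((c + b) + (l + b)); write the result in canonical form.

Canonical form:  b + c + d(d(b, b), b + l) + l
R2 matches:  uses b, c;  z := d(d(b, b), b + l) + l
The variable takes the whole remainder — replace the entire application.
New term:  d(d(b, b), b + l) + l

Answer: d(d(b, b), b + l) + l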